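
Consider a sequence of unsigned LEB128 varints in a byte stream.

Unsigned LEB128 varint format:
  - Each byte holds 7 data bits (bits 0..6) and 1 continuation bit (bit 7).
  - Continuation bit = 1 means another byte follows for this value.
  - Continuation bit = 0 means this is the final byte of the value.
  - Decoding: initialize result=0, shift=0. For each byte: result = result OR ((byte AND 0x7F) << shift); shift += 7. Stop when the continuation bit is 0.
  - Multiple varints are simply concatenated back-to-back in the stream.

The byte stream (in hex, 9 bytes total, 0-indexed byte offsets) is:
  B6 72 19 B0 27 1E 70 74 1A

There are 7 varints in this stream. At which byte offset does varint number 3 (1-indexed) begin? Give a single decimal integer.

  byte[0]=0xB6 cont=1 payload=0x36=54: acc |= 54<<0 -> acc=54 shift=7
  byte[1]=0x72 cont=0 payload=0x72=114: acc |= 114<<7 -> acc=14646 shift=14 [end]
Varint 1: bytes[0:2] = B6 72 -> value 14646 (2 byte(s))
  byte[2]=0x19 cont=0 payload=0x19=25: acc |= 25<<0 -> acc=25 shift=7 [end]
Varint 2: bytes[2:3] = 19 -> value 25 (1 byte(s))
  byte[3]=0xB0 cont=1 payload=0x30=48: acc |= 48<<0 -> acc=48 shift=7
  byte[4]=0x27 cont=0 payload=0x27=39: acc |= 39<<7 -> acc=5040 shift=14 [end]
Varint 3: bytes[3:5] = B0 27 -> value 5040 (2 byte(s))
  byte[5]=0x1E cont=0 payload=0x1E=30: acc |= 30<<0 -> acc=30 shift=7 [end]
Varint 4: bytes[5:6] = 1E -> value 30 (1 byte(s))
  byte[6]=0x70 cont=0 payload=0x70=112: acc |= 112<<0 -> acc=112 shift=7 [end]
Varint 5: bytes[6:7] = 70 -> value 112 (1 byte(s))
  byte[7]=0x74 cont=0 payload=0x74=116: acc |= 116<<0 -> acc=116 shift=7 [end]
Varint 6: bytes[7:8] = 74 -> value 116 (1 byte(s))
  byte[8]=0x1A cont=0 payload=0x1A=26: acc |= 26<<0 -> acc=26 shift=7 [end]
Varint 7: bytes[8:9] = 1A -> value 26 (1 byte(s))

Answer: 3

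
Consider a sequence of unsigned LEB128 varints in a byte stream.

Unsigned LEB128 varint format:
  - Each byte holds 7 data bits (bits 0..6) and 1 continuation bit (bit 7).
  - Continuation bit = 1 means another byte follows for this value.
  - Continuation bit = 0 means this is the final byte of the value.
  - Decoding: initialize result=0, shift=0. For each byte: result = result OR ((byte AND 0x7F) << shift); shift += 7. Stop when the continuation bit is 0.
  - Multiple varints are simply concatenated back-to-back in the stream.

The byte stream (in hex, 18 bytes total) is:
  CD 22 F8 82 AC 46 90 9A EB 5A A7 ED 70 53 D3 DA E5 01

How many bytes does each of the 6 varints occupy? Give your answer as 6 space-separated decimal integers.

  byte[0]=0xCD cont=1 payload=0x4D=77: acc |= 77<<0 -> acc=77 shift=7
  byte[1]=0x22 cont=0 payload=0x22=34: acc |= 34<<7 -> acc=4429 shift=14 [end]
Varint 1: bytes[0:2] = CD 22 -> value 4429 (2 byte(s))
  byte[2]=0xF8 cont=1 payload=0x78=120: acc |= 120<<0 -> acc=120 shift=7
  byte[3]=0x82 cont=1 payload=0x02=2: acc |= 2<<7 -> acc=376 shift=14
  byte[4]=0xAC cont=1 payload=0x2C=44: acc |= 44<<14 -> acc=721272 shift=21
  byte[5]=0x46 cont=0 payload=0x46=70: acc |= 70<<21 -> acc=147521912 shift=28 [end]
Varint 2: bytes[2:6] = F8 82 AC 46 -> value 147521912 (4 byte(s))
  byte[6]=0x90 cont=1 payload=0x10=16: acc |= 16<<0 -> acc=16 shift=7
  byte[7]=0x9A cont=1 payload=0x1A=26: acc |= 26<<7 -> acc=3344 shift=14
  byte[8]=0xEB cont=1 payload=0x6B=107: acc |= 107<<14 -> acc=1756432 shift=21
  byte[9]=0x5A cont=0 payload=0x5A=90: acc |= 90<<21 -> acc=190500112 shift=28 [end]
Varint 3: bytes[6:10] = 90 9A EB 5A -> value 190500112 (4 byte(s))
  byte[10]=0xA7 cont=1 payload=0x27=39: acc |= 39<<0 -> acc=39 shift=7
  byte[11]=0xED cont=1 payload=0x6D=109: acc |= 109<<7 -> acc=13991 shift=14
  byte[12]=0x70 cont=0 payload=0x70=112: acc |= 112<<14 -> acc=1848999 shift=21 [end]
Varint 4: bytes[10:13] = A7 ED 70 -> value 1848999 (3 byte(s))
  byte[13]=0x53 cont=0 payload=0x53=83: acc |= 83<<0 -> acc=83 shift=7 [end]
Varint 5: bytes[13:14] = 53 -> value 83 (1 byte(s))
  byte[14]=0xD3 cont=1 payload=0x53=83: acc |= 83<<0 -> acc=83 shift=7
  byte[15]=0xDA cont=1 payload=0x5A=90: acc |= 90<<7 -> acc=11603 shift=14
  byte[16]=0xE5 cont=1 payload=0x65=101: acc |= 101<<14 -> acc=1666387 shift=21
  byte[17]=0x01 cont=0 payload=0x01=1: acc |= 1<<21 -> acc=3763539 shift=28 [end]
Varint 6: bytes[14:18] = D3 DA E5 01 -> value 3763539 (4 byte(s))

Answer: 2 4 4 3 1 4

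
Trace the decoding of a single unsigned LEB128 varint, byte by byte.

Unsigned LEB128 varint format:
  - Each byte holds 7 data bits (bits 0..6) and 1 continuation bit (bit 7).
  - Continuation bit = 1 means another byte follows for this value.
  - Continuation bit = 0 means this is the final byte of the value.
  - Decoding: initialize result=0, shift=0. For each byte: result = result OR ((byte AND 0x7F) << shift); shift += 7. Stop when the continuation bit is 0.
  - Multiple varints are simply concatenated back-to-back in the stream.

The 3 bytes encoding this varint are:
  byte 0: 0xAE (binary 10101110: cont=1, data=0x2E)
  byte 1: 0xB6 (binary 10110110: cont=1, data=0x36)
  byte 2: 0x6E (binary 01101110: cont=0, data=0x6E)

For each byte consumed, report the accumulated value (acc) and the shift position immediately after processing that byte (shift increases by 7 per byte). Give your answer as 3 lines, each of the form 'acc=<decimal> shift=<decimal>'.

byte 0=0xAE: payload=0x2E=46, contrib = 46<<0 = 46; acc -> 46, shift -> 7
byte 1=0xB6: payload=0x36=54, contrib = 54<<7 = 6912; acc -> 6958, shift -> 14
byte 2=0x6E: payload=0x6E=110, contrib = 110<<14 = 1802240; acc -> 1809198, shift -> 21

Answer: acc=46 shift=7
acc=6958 shift=14
acc=1809198 shift=21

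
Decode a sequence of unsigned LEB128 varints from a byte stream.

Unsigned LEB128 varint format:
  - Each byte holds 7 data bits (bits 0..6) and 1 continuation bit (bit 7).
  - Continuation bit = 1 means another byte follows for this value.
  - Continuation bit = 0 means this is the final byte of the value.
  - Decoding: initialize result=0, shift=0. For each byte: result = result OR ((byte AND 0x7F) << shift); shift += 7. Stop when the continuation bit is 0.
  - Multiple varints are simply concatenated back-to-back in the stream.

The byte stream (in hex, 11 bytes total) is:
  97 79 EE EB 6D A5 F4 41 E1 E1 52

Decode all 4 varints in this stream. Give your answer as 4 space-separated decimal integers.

Answer: 15511 1799662 1079845 1356001

Derivation:
  byte[0]=0x97 cont=1 payload=0x17=23: acc |= 23<<0 -> acc=23 shift=7
  byte[1]=0x79 cont=0 payload=0x79=121: acc |= 121<<7 -> acc=15511 shift=14 [end]
Varint 1: bytes[0:2] = 97 79 -> value 15511 (2 byte(s))
  byte[2]=0xEE cont=1 payload=0x6E=110: acc |= 110<<0 -> acc=110 shift=7
  byte[3]=0xEB cont=1 payload=0x6B=107: acc |= 107<<7 -> acc=13806 shift=14
  byte[4]=0x6D cont=0 payload=0x6D=109: acc |= 109<<14 -> acc=1799662 shift=21 [end]
Varint 2: bytes[2:5] = EE EB 6D -> value 1799662 (3 byte(s))
  byte[5]=0xA5 cont=1 payload=0x25=37: acc |= 37<<0 -> acc=37 shift=7
  byte[6]=0xF4 cont=1 payload=0x74=116: acc |= 116<<7 -> acc=14885 shift=14
  byte[7]=0x41 cont=0 payload=0x41=65: acc |= 65<<14 -> acc=1079845 shift=21 [end]
Varint 3: bytes[5:8] = A5 F4 41 -> value 1079845 (3 byte(s))
  byte[8]=0xE1 cont=1 payload=0x61=97: acc |= 97<<0 -> acc=97 shift=7
  byte[9]=0xE1 cont=1 payload=0x61=97: acc |= 97<<7 -> acc=12513 shift=14
  byte[10]=0x52 cont=0 payload=0x52=82: acc |= 82<<14 -> acc=1356001 shift=21 [end]
Varint 4: bytes[8:11] = E1 E1 52 -> value 1356001 (3 byte(s))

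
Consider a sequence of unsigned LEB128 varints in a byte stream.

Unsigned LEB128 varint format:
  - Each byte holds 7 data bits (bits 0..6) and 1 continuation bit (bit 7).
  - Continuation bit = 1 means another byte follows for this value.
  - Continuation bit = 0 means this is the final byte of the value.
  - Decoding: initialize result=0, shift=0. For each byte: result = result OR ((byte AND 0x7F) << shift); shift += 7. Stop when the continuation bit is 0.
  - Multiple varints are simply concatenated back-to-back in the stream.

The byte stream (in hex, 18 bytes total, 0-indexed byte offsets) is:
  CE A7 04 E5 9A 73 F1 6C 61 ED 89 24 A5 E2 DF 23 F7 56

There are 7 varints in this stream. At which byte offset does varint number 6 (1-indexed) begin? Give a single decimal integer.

  byte[0]=0xCE cont=1 payload=0x4E=78: acc |= 78<<0 -> acc=78 shift=7
  byte[1]=0xA7 cont=1 payload=0x27=39: acc |= 39<<7 -> acc=5070 shift=14
  byte[2]=0x04 cont=0 payload=0x04=4: acc |= 4<<14 -> acc=70606 shift=21 [end]
Varint 1: bytes[0:3] = CE A7 04 -> value 70606 (3 byte(s))
  byte[3]=0xE5 cont=1 payload=0x65=101: acc |= 101<<0 -> acc=101 shift=7
  byte[4]=0x9A cont=1 payload=0x1A=26: acc |= 26<<7 -> acc=3429 shift=14
  byte[5]=0x73 cont=0 payload=0x73=115: acc |= 115<<14 -> acc=1887589 shift=21 [end]
Varint 2: bytes[3:6] = E5 9A 73 -> value 1887589 (3 byte(s))
  byte[6]=0xF1 cont=1 payload=0x71=113: acc |= 113<<0 -> acc=113 shift=7
  byte[7]=0x6C cont=0 payload=0x6C=108: acc |= 108<<7 -> acc=13937 shift=14 [end]
Varint 3: bytes[6:8] = F1 6C -> value 13937 (2 byte(s))
  byte[8]=0x61 cont=0 payload=0x61=97: acc |= 97<<0 -> acc=97 shift=7 [end]
Varint 4: bytes[8:9] = 61 -> value 97 (1 byte(s))
  byte[9]=0xED cont=1 payload=0x6D=109: acc |= 109<<0 -> acc=109 shift=7
  byte[10]=0x89 cont=1 payload=0x09=9: acc |= 9<<7 -> acc=1261 shift=14
  byte[11]=0x24 cont=0 payload=0x24=36: acc |= 36<<14 -> acc=591085 shift=21 [end]
Varint 5: bytes[9:12] = ED 89 24 -> value 591085 (3 byte(s))
  byte[12]=0xA5 cont=1 payload=0x25=37: acc |= 37<<0 -> acc=37 shift=7
  byte[13]=0xE2 cont=1 payload=0x62=98: acc |= 98<<7 -> acc=12581 shift=14
  byte[14]=0xDF cont=1 payload=0x5F=95: acc |= 95<<14 -> acc=1569061 shift=21
  byte[15]=0x23 cont=0 payload=0x23=35: acc |= 35<<21 -> acc=74969381 shift=28 [end]
Varint 6: bytes[12:16] = A5 E2 DF 23 -> value 74969381 (4 byte(s))
  byte[16]=0xF7 cont=1 payload=0x77=119: acc |= 119<<0 -> acc=119 shift=7
  byte[17]=0x56 cont=0 payload=0x56=86: acc |= 86<<7 -> acc=11127 shift=14 [end]
Varint 7: bytes[16:18] = F7 56 -> value 11127 (2 byte(s))

Answer: 12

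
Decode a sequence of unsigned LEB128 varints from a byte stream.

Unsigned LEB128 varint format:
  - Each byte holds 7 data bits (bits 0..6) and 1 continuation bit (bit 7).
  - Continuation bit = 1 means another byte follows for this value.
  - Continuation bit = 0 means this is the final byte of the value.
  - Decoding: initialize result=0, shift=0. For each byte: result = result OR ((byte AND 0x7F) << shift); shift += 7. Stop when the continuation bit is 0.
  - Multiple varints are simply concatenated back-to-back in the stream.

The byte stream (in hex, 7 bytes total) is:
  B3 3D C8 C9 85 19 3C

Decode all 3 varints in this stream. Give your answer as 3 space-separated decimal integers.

Answer: 7859 52520136 60

Derivation:
  byte[0]=0xB3 cont=1 payload=0x33=51: acc |= 51<<0 -> acc=51 shift=7
  byte[1]=0x3D cont=0 payload=0x3D=61: acc |= 61<<7 -> acc=7859 shift=14 [end]
Varint 1: bytes[0:2] = B3 3D -> value 7859 (2 byte(s))
  byte[2]=0xC8 cont=1 payload=0x48=72: acc |= 72<<0 -> acc=72 shift=7
  byte[3]=0xC9 cont=1 payload=0x49=73: acc |= 73<<7 -> acc=9416 shift=14
  byte[4]=0x85 cont=1 payload=0x05=5: acc |= 5<<14 -> acc=91336 shift=21
  byte[5]=0x19 cont=0 payload=0x19=25: acc |= 25<<21 -> acc=52520136 shift=28 [end]
Varint 2: bytes[2:6] = C8 C9 85 19 -> value 52520136 (4 byte(s))
  byte[6]=0x3C cont=0 payload=0x3C=60: acc |= 60<<0 -> acc=60 shift=7 [end]
Varint 3: bytes[6:7] = 3C -> value 60 (1 byte(s))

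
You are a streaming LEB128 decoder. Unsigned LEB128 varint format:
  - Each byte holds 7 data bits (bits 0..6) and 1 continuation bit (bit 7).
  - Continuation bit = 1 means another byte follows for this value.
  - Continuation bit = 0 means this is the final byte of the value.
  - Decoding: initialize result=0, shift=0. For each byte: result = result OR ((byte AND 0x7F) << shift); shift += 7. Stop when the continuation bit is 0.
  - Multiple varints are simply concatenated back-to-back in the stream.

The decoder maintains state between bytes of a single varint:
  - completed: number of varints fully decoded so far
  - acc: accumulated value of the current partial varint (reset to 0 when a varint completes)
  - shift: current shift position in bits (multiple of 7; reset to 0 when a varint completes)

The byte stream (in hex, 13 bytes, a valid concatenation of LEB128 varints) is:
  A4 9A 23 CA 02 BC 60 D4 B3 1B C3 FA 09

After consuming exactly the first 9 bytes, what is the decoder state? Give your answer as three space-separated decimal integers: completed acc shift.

byte[0]=0xA4 cont=1 payload=0x24: acc |= 36<<0 -> completed=0 acc=36 shift=7
byte[1]=0x9A cont=1 payload=0x1A: acc |= 26<<7 -> completed=0 acc=3364 shift=14
byte[2]=0x23 cont=0 payload=0x23: varint #1 complete (value=576804); reset -> completed=1 acc=0 shift=0
byte[3]=0xCA cont=1 payload=0x4A: acc |= 74<<0 -> completed=1 acc=74 shift=7
byte[4]=0x02 cont=0 payload=0x02: varint #2 complete (value=330); reset -> completed=2 acc=0 shift=0
byte[5]=0xBC cont=1 payload=0x3C: acc |= 60<<0 -> completed=2 acc=60 shift=7
byte[6]=0x60 cont=0 payload=0x60: varint #3 complete (value=12348); reset -> completed=3 acc=0 shift=0
byte[7]=0xD4 cont=1 payload=0x54: acc |= 84<<0 -> completed=3 acc=84 shift=7
byte[8]=0xB3 cont=1 payload=0x33: acc |= 51<<7 -> completed=3 acc=6612 shift=14

Answer: 3 6612 14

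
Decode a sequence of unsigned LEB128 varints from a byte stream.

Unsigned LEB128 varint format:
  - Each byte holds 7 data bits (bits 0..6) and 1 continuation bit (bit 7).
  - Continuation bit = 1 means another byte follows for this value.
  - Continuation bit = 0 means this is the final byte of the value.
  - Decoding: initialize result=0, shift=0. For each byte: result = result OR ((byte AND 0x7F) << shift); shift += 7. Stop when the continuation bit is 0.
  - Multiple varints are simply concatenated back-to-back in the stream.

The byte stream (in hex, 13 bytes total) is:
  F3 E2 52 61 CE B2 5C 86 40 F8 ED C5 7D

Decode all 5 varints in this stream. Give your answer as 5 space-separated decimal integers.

Answer: 1356147 97 1513806 8198 263288568

Derivation:
  byte[0]=0xF3 cont=1 payload=0x73=115: acc |= 115<<0 -> acc=115 shift=7
  byte[1]=0xE2 cont=1 payload=0x62=98: acc |= 98<<7 -> acc=12659 shift=14
  byte[2]=0x52 cont=0 payload=0x52=82: acc |= 82<<14 -> acc=1356147 shift=21 [end]
Varint 1: bytes[0:3] = F3 E2 52 -> value 1356147 (3 byte(s))
  byte[3]=0x61 cont=0 payload=0x61=97: acc |= 97<<0 -> acc=97 shift=7 [end]
Varint 2: bytes[3:4] = 61 -> value 97 (1 byte(s))
  byte[4]=0xCE cont=1 payload=0x4E=78: acc |= 78<<0 -> acc=78 shift=7
  byte[5]=0xB2 cont=1 payload=0x32=50: acc |= 50<<7 -> acc=6478 shift=14
  byte[6]=0x5C cont=0 payload=0x5C=92: acc |= 92<<14 -> acc=1513806 shift=21 [end]
Varint 3: bytes[4:7] = CE B2 5C -> value 1513806 (3 byte(s))
  byte[7]=0x86 cont=1 payload=0x06=6: acc |= 6<<0 -> acc=6 shift=7
  byte[8]=0x40 cont=0 payload=0x40=64: acc |= 64<<7 -> acc=8198 shift=14 [end]
Varint 4: bytes[7:9] = 86 40 -> value 8198 (2 byte(s))
  byte[9]=0xF8 cont=1 payload=0x78=120: acc |= 120<<0 -> acc=120 shift=7
  byte[10]=0xED cont=1 payload=0x6D=109: acc |= 109<<7 -> acc=14072 shift=14
  byte[11]=0xC5 cont=1 payload=0x45=69: acc |= 69<<14 -> acc=1144568 shift=21
  byte[12]=0x7D cont=0 payload=0x7D=125: acc |= 125<<21 -> acc=263288568 shift=28 [end]
Varint 5: bytes[9:13] = F8 ED C5 7D -> value 263288568 (4 byte(s))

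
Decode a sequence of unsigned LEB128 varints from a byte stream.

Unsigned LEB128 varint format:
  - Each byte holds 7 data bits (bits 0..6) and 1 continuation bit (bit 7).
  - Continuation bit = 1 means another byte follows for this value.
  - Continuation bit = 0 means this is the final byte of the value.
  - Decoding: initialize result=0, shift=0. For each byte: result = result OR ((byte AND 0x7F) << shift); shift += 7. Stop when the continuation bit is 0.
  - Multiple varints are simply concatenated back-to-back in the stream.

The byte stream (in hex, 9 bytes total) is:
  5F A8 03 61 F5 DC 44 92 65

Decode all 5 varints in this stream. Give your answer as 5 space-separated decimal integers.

Answer: 95 424 97 1126005 12946

Derivation:
  byte[0]=0x5F cont=0 payload=0x5F=95: acc |= 95<<0 -> acc=95 shift=7 [end]
Varint 1: bytes[0:1] = 5F -> value 95 (1 byte(s))
  byte[1]=0xA8 cont=1 payload=0x28=40: acc |= 40<<0 -> acc=40 shift=7
  byte[2]=0x03 cont=0 payload=0x03=3: acc |= 3<<7 -> acc=424 shift=14 [end]
Varint 2: bytes[1:3] = A8 03 -> value 424 (2 byte(s))
  byte[3]=0x61 cont=0 payload=0x61=97: acc |= 97<<0 -> acc=97 shift=7 [end]
Varint 3: bytes[3:4] = 61 -> value 97 (1 byte(s))
  byte[4]=0xF5 cont=1 payload=0x75=117: acc |= 117<<0 -> acc=117 shift=7
  byte[5]=0xDC cont=1 payload=0x5C=92: acc |= 92<<7 -> acc=11893 shift=14
  byte[6]=0x44 cont=0 payload=0x44=68: acc |= 68<<14 -> acc=1126005 shift=21 [end]
Varint 4: bytes[4:7] = F5 DC 44 -> value 1126005 (3 byte(s))
  byte[7]=0x92 cont=1 payload=0x12=18: acc |= 18<<0 -> acc=18 shift=7
  byte[8]=0x65 cont=0 payload=0x65=101: acc |= 101<<7 -> acc=12946 shift=14 [end]
Varint 5: bytes[7:9] = 92 65 -> value 12946 (2 byte(s))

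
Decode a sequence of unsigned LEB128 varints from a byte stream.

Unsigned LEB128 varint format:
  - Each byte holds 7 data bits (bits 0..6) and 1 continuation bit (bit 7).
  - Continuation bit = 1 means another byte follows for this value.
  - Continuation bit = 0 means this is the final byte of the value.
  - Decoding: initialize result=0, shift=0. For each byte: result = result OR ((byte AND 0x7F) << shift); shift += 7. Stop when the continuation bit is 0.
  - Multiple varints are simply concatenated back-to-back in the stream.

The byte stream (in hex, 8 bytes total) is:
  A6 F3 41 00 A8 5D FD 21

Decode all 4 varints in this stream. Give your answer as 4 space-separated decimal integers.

Answer: 1079718 0 11944 4349

Derivation:
  byte[0]=0xA6 cont=1 payload=0x26=38: acc |= 38<<0 -> acc=38 shift=7
  byte[1]=0xF3 cont=1 payload=0x73=115: acc |= 115<<7 -> acc=14758 shift=14
  byte[2]=0x41 cont=0 payload=0x41=65: acc |= 65<<14 -> acc=1079718 shift=21 [end]
Varint 1: bytes[0:3] = A6 F3 41 -> value 1079718 (3 byte(s))
  byte[3]=0x00 cont=0 payload=0x00=0: acc |= 0<<0 -> acc=0 shift=7 [end]
Varint 2: bytes[3:4] = 00 -> value 0 (1 byte(s))
  byte[4]=0xA8 cont=1 payload=0x28=40: acc |= 40<<0 -> acc=40 shift=7
  byte[5]=0x5D cont=0 payload=0x5D=93: acc |= 93<<7 -> acc=11944 shift=14 [end]
Varint 3: bytes[4:6] = A8 5D -> value 11944 (2 byte(s))
  byte[6]=0xFD cont=1 payload=0x7D=125: acc |= 125<<0 -> acc=125 shift=7
  byte[7]=0x21 cont=0 payload=0x21=33: acc |= 33<<7 -> acc=4349 shift=14 [end]
Varint 4: bytes[6:8] = FD 21 -> value 4349 (2 byte(s))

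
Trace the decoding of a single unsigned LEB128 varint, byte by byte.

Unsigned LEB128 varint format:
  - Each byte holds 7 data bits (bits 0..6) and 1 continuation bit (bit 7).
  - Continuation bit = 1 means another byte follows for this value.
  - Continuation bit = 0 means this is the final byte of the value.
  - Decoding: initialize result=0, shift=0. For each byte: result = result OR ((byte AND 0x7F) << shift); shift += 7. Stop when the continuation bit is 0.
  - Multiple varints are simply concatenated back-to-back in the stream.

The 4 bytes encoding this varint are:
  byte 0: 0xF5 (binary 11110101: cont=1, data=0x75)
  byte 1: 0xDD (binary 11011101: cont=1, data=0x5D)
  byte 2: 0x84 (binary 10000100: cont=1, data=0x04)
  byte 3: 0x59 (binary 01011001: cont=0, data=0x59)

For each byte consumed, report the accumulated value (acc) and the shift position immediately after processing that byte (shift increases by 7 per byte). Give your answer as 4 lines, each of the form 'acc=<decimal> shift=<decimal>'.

byte 0=0xF5: payload=0x75=117, contrib = 117<<0 = 117; acc -> 117, shift -> 7
byte 1=0xDD: payload=0x5D=93, contrib = 93<<7 = 11904; acc -> 12021, shift -> 14
byte 2=0x84: payload=0x04=4, contrib = 4<<14 = 65536; acc -> 77557, shift -> 21
byte 3=0x59: payload=0x59=89, contrib = 89<<21 = 186646528; acc -> 186724085, shift -> 28

Answer: acc=117 shift=7
acc=12021 shift=14
acc=77557 shift=21
acc=186724085 shift=28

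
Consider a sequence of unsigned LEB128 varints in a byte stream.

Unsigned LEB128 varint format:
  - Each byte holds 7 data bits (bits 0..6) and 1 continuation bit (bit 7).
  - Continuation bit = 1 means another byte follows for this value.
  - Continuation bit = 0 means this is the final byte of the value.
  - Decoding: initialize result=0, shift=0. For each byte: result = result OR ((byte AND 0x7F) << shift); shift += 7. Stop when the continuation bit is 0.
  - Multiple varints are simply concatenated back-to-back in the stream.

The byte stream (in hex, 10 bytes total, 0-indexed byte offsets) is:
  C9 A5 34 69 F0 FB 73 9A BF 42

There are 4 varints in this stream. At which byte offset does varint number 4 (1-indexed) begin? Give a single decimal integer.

Answer: 7

Derivation:
  byte[0]=0xC9 cont=1 payload=0x49=73: acc |= 73<<0 -> acc=73 shift=7
  byte[1]=0xA5 cont=1 payload=0x25=37: acc |= 37<<7 -> acc=4809 shift=14
  byte[2]=0x34 cont=0 payload=0x34=52: acc |= 52<<14 -> acc=856777 shift=21 [end]
Varint 1: bytes[0:3] = C9 A5 34 -> value 856777 (3 byte(s))
  byte[3]=0x69 cont=0 payload=0x69=105: acc |= 105<<0 -> acc=105 shift=7 [end]
Varint 2: bytes[3:4] = 69 -> value 105 (1 byte(s))
  byte[4]=0xF0 cont=1 payload=0x70=112: acc |= 112<<0 -> acc=112 shift=7
  byte[5]=0xFB cont=1 payload=0x7B=123: acc |= 123<<7 -> acc=15856 shift=14
  byte[6]=0x73 cont=0 payload=0x73=115: acc |= 115<<14 -> acc=1900016 shift=21 [end]
Varint 3: bytes[4:7] = F0 FB 73 -> value 1900016 (3 byte(s))
  byte[7]=0x9A cont=1 payload=0x1A=26: acc |= 26<<0 -> acc=26 shift=7
  byte[8]=0xBF cont=1 payload=0x3F=63: acc |= 63<<7 -> acc=8090 shift=14
  byte[9]=0x42 cont=0 payload=0x42=66: acc |= 66<<14 -> acc=1089434 shift=21 [end]
Varint 4: bytes[7:10] = 9A BF 42 -> value 1089434 (3 byte(s))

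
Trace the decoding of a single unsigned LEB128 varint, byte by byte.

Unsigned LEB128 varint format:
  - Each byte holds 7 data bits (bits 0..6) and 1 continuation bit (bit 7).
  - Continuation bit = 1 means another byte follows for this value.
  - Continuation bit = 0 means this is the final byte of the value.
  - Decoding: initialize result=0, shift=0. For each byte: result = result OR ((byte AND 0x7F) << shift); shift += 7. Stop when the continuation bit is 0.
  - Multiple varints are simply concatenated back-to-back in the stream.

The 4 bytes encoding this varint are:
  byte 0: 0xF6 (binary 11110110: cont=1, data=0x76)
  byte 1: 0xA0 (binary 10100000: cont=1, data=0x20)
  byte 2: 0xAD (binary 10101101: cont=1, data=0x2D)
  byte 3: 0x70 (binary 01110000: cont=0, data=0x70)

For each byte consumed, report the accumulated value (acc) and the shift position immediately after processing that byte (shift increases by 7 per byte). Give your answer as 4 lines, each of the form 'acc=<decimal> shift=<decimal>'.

Answer: acc=118 shift=7
acc=4214 shift=14
acc=741494 shift=21
acc=235622518 shift=28

Derivation:
byte 0=0xF6: payload=0x76=118, contrib = 118<<0 = 118; acc -> 118, shift -> 7
byte 1=0xA0: payload=0x20=32, contrib = 32<<7 = 4096; acc -> 4214, shift -> 14
byte 2=0xAD: payload=0x2D=45, contrib = 45<<14 = 737280; acc -> 741494, shift -> 21
byte 3=0x70: payload=0x70=112, contrib = 112<<21 = 234881024; acc -> 235622518, shift -> 28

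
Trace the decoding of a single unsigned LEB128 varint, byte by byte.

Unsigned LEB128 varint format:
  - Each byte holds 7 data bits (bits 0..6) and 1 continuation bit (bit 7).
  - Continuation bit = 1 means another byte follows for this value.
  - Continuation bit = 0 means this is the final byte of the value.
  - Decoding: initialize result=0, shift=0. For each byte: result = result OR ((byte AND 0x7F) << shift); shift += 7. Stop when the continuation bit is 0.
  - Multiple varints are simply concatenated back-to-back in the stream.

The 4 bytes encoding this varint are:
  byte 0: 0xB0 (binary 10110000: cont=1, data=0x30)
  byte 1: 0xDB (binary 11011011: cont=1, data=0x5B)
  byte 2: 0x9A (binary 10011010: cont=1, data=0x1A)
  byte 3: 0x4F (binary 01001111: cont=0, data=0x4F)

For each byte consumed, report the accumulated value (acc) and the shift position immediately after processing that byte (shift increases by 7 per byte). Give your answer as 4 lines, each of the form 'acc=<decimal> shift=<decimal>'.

byte 0=0xB0: payload=0x30=48, contrib = 48<<0 = 48; acc -> 48, shift -> 7
byte 1=0xDB: payload=0x5B=91, contrib = 91<<7 = 11648; acc -> 11696, shift -> 14
byte 2=0x9A: payload=0x1A=26, contrib = 26<<14 = 425984; acc -> 437680, shift -> 21
byte 3=0x4F: payload=0x4F=79, contrib = 79<<21 = 165675008; acc -> 166112688, shift -> 28

Answer: acc=48 shift=7
acc=11696 shift=14
acc=437680 shift=21
acc=166112688 shift=28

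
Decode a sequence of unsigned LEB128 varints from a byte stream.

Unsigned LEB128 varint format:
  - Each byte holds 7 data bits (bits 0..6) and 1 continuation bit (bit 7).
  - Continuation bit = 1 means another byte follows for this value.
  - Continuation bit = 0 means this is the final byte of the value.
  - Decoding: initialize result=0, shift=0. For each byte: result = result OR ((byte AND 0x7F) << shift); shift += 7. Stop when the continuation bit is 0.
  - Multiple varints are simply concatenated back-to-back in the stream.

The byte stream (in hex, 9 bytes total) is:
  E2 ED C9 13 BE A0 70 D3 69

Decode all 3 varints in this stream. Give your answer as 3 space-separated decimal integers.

Answer: 41055970 1839166 13523

Derivation:
  byte[0]=0xE2 cont=1 payload=0x62=98: acc |= 98<<0 -> acc=98 shift=7
  byte[1]=0xED cont=1 payload=0x6D=109: acc |= 109<<7 -> acc=14050 shift=14
  byte[2]=0xC9 cont=1 payload=0x49=73: acc |= 73<<14 -> acc=1210082 shift=21
  byte[3]=0x13 cont=0 payload=0x13=19: acc |= 19<<21 -> acc=41055970 shift=28 [end]
Varint 1: bytes[0:4] = E2 ED C9 13 -> value 41055970 (4 byte(s))
  byte[4]=0xBE cont=1 payload=0x3E=62: acc |= 62<<0 -> acc=62 shift=7
  byte[5]=0xA0 cont=1 payload=0x20=32: acc |= 32<<7 -> acc=4158 shift=14
  byte[6]=0x70 cont=0 payload=0x70=112: acc |= 112<<14 -> acc=1839166 shift=21 [end]
Varint 2: bytes[4:7] = BE A0 70 -> value 1839166 (3 byte(s))
  byte[7]=0xD3 cont=1 payload=0x53=83: acc |= 83<<0 -> acc=83 shift=7
  byte[8]=0x69 cont=0 payload=0x69=105: acc |= 105<<7 -> acc=13523 shift=14 [end]
Varint 3: bytes[7:9] = D3 69 -> value 13523 (2 byte(s))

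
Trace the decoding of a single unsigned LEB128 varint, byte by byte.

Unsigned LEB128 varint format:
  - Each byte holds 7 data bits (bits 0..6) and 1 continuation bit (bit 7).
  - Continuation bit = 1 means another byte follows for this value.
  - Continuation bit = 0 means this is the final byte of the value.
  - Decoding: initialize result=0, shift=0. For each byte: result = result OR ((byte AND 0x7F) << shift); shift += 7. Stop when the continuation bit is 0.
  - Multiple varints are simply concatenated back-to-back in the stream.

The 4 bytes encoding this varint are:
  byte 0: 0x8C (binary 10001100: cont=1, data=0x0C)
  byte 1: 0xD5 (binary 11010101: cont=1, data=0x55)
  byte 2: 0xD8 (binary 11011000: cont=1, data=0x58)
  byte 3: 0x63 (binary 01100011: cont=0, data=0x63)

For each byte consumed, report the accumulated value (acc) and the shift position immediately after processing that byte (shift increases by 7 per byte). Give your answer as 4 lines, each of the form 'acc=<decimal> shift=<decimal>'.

Answer: acc=12 shift=7
acc=10892 shift=14
acc=1452684 shift=21
acc=209070732 shift=28

Derivation:
byte 0=0x8C: payload=0x0C=12, contrib = 12<<0 = 12; acc -> 12, shift -> 7
byte 1=0xD5: payload=0x55=85, contrib = 85<<7 = 10880; acc -> 10892, shift -> 14
byte 2=0xD8: payload=0x58=88, contrib = 88<<14 = 1441792; acc -> 1452684, shift -> 21
byte 3=0x63: payload=0x63=99, contrib = 99<<21 = 207618048; acc -> 209070732, shift -> 28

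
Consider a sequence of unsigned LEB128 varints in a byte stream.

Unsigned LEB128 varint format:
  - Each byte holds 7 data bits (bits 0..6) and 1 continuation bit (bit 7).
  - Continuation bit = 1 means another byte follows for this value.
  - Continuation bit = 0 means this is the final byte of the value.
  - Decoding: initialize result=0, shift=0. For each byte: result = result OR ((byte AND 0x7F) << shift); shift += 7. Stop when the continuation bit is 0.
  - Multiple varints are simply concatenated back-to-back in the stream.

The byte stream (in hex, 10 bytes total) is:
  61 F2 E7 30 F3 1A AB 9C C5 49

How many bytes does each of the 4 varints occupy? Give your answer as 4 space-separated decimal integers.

Answer: 1 3 2 4

Derivation:
  byte[0]=0x61 cont=0 payload=0x61=97: acc |= 97<<0 -> acc=97 shift=7 [end]
Varint 1: bytes[0:1] = 61 -> value 97 (1 byte(s))
  byte[1]=0xF2 cont=1 payload=0x72=114: acc |= 114<<0 -> acc=114 shift=7
  byte[2]=0xE7 cont=1 payload=0x67=103: acc |= 103<<7 -> acc=13298 shift=14
  byte[3]=0x30 cont=0 payload=0x30=48: acc |= 48<<14 -> acc=799730 shift=21 [end]
Varint 2: bytes[1:4] = F2 E7 30 -> value 799730 (3 byte(s))
  byte[4]=0xF3 cont=1 payload=0x73=115: acc |= 115<<0 -> acc=115 shift=7
  byte[5]=0x1A cont=0 payload=0x1A=26: acc |= 26<<7 -> acc=3443 shift=14 [end]
Varint 3: bytes[4:6] = F3 1A -> value 3443 (2 byte(s))
  byte[6]=0xAB cont=1 payload=0x2B=43: acc |= 43<<0 -> acc=43 shift=7
  byte[7]=0x9C cont=1 payload=0x1C=28: acc |= 28<<7 -> acc=3627 shift=14
  byte[8]=0xC5 cont=1 payload=0x45=69: acc |= 69<<14 -> acc=1134123 shift=21
  byte[9]=0x49 cont=0 payload=0x49=73: acc |= 73<<21 -> acc=154226219 shift=28 [end]
Varint 4: bytes[6:10] = AB 9C C5 49 -> value 154226219 (4 byte(s))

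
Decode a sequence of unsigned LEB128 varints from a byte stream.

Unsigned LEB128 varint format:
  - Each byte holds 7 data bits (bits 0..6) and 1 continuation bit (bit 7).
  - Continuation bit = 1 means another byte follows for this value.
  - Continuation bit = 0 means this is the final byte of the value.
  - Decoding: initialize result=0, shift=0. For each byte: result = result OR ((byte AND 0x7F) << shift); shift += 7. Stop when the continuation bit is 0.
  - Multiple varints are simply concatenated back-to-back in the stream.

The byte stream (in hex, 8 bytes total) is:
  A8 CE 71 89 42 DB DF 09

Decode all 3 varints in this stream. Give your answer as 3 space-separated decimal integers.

Answer: 1861416 8457 159707

Derivation:
  byte[0]=0xA8 cont=1 payload=0x28=40: acc |= 40<<0 -> acc=40 shift=7
  byte[1]=0xCE cont=1 payload=0x4E=78: acc |= 78<<7 -> acc=10024 shift=14
  byte[2]=0x71 cont=0 payload=0x71=113: acc |= 113<<14 -> acc=1861416 shift=21 [end]
Varint 1: bytes[0:3] = A8 CE 71 -> value 1861416 (3 byte(s))
  byte[3]=0x89 cont=1 payload=0x09=9: acc |= 9<<0 -> acc=9 shift=7
  byte[4]=0x42 cont=0 payload=0x42=66: acc |= 66<<7 -> acc=8457 shift=14 [end]
Varint 2: bytes[3:5] = 89 42 -> value 8457 (2 byte(s))
  byte[5]=0xDB cont=1 payload=0x5B=91: acc |= 91<<0 -> acc=91 shift=7
  byte[6]=0xDF cont=1 payload=0x5F=95: acc |= 95<<7 -> acc=12251 shift=14
  byte[7]=0x09 cont=0 payload=0x09=9: acc |= 9<<14 -> acc=159707 shift=21 [end]
Varint 3: bytes[5:8] = DB DF 09 -> value 159707 (3 byte(s))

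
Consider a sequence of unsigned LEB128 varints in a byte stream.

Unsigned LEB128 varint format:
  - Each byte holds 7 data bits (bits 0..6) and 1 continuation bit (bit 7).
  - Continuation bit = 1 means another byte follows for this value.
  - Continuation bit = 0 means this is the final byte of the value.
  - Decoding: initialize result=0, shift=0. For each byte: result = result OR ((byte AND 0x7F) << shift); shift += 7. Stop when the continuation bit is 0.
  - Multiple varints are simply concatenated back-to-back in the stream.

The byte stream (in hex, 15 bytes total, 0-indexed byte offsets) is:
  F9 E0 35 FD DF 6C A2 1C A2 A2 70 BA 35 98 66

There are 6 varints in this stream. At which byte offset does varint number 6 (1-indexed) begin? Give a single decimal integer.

  byte[0]=0xF9 cont=1 payload=0x79=121: acc |= 121<<0 -> acc=121 shift=7
  byte[1]=0xE0 cont=1 payload=0x60=96: acc |= 96<<7 -> acc=12409 shift=14
  byte[2]=0x35 cont=0 payload=0x35=53: acc |= 53<<14 -> acc=880761 shift=21 [end]
Varint 1: bytes[0:3] = F9 E0 35 -> value 880761 (3 byte(s))
  byte[3]=0xFD cont=1 payload=0x7D=125: acc |= 125<<0 -> acc=125 shift=7
  byte[4]=0xDF cont=1 payload=0x5F=95: acc |= 95<<7 -> acc=12285 shift=14
  byte[5]=0x6C cont=0 payload=0x6C=108: acc |= 108<<14 -> acc=1781757 shift=21 [end]
Varint 2: bytes[3:6] = FD DF 6C -> value 1781757 (3 byte(s))
  byte[6]=0xA2 cont=1 payload=0x22=34: acc |= 34<<0 -> acc=34 shift=7
  byte[7]=0x1C cont=0 payload=0x1C=28: acc |= 28<<7 -> acc=3618 shift=14 [end]
Varint 3: bytes[6:8] = A2 1C -> value 3618 (2 byte(s))
  byte[8]=0xA2 cont=1 payload=0x22=34: acc |= 34<<0 -> acc=34 shift=7
  byte[9]=0xA2 cont=1 payload=0x22=34: acc |= 34<<7 -> acc=4386 shift=14
  byte[10]=0x70 cont=0 payload=0x70=112: acc |= 112<<14 -> acc=1839394 shift=21 [end]
Varint 4: bytes[8:11] = A2 A2 70 -> value 1839394 (3 byte(s))
  byte[11]=0xBA cont=1 payload=0x3A=58: acc |= 58<<0 -> acc=58 shift=7
  byte[12]=0x35 cont=0 payload=0x35=53: acc |= 53<<7 -> acc=6842 shift=14 [end]
Varint 5: bytes[11:13] = BA 35 -> value 6842 (2 byte(s))
  byte[13]=0x98 cont=1 payload=0x18=24: acc |= 24<<0 -> acc=24 shift=7
  byte[14]=0x66 cont=0 payload=0x66=102: acc |= 102<<7 -> acc=13080 shift=14 [end]
Varint 6: bytes[13:15] = 98 66 -> value 13080 (2 byte(s))

Answer: 13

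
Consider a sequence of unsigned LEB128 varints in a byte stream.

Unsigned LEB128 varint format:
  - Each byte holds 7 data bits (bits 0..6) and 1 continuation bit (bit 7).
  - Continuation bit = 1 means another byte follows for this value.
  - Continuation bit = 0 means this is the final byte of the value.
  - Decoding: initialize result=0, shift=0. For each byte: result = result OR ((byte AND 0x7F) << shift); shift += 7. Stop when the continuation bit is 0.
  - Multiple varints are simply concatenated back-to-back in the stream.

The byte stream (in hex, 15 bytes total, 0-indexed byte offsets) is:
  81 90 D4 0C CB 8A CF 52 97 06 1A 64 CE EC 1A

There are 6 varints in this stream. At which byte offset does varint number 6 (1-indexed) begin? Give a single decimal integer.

  byte[0]=0x81 cont=1 payload=0x01=1: acc |= 1<<0 -> acc=1 shift=7
  byte[1]=0x90 cont=1 payload=0x10=16: acc |= 16<<7 -> acc=2049 shift=14
  byte[2]=0xD4 cont=1 payload=0x54=84: acc |= 84<<14 -> acc=1378305 shift=21
  byte[3]=0x0C cont=0 payload=0x0C=12: acc |= 12<<21 -> acc=26544129 shift=28 [end]
Varint 1: bytes[0:4] = 81 90 D4 0C -> value 26544129 (4 byte(s))
  byte[4]=0xCB cont=1 payload=0x4B=75: acc |= 75<<0 -> acc=75 shift=7
  byte[5]=0x8A cont=1 payload=0x0A=10: acc |= 10<<7 -> acc=1355 shift=14
  byte[6]=0xCF cont=1 payload=0x4F=79: acc |= 79<<14 -> acc=1295691 shift=21
  byte[7]=0x52 cont=0 payload=0x52=82: acc |= 82<<21 -> acc=173262155 shift=28 [end]
Varint 2: bytes[4:8] = CB 8A CF 52 -> value 173262155 (4 byte(s))
  byte[8]=0x97 cont=1 payload=0x17=23: acc |= 23<<0 -> acc=23 shift=7
  byte[9]=0x06 cont=0 payload=0x06=6: acc |= 6<<7 -> acc=791 shift=14 [end]
Varint 3: bytes[8:10] = 97 06 -> value 791 (2 byte(s))
  byte[10]=0x1A cont=0 payload=0x1A=26: acc |= 26<<0 -> acc=26 shift=7 [end]
Varint 4: bytes[10:11] = 1A -> value 26 (1 byte(s))
  byte[11]=0x64 cont=0 payload=0x64=100: acc |= 100<<0 -> acc=100 shift=7 [end]
Varint 5: bytes[11:12] = 64 -> value 100 (1 byte(s))
  byte[12]=0xCE cont=1 payload=0x4E=78: acc |= 78<<0 -> acc=78 shift=7
  byte[13]=0xEC cont=1 payload=0x6C=108: acc |= 108<<7 -> acc=13902 shift=14
  byte[14]=0x1A cont=0 payload=0x1A=26: acc |= 26<<14 -> acc=439886 shift=21 [end]
Varint 6: bytes[12:15] = CE EC 1A -> value 439886 (3 byte(s))

Answer: 12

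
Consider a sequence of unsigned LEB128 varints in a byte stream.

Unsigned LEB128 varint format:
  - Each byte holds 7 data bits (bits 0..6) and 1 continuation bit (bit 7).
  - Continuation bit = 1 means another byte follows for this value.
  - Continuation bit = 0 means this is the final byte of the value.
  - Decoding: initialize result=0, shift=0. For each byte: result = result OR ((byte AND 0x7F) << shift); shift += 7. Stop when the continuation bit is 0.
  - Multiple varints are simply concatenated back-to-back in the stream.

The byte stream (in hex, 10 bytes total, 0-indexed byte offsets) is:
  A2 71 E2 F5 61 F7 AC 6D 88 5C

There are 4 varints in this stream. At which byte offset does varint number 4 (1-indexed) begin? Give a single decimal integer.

  byte[0]=0xA2 cont=1 payload=0x22=34: acc |= 34<<0 -> acc=34 shift=7
  byte[1]=0x71 cont=0 payload=0x71=113: acc |= 113<<7 -> acc=14498 shift=14 [end]
Varint 1: bytes[0:2] = A2 71 -> value 14498 (2 byte(s))
  byte[2]=0xE2 cont=1 payload=0x62=98: acc |= 98<<0 -> acc=98 shift=7
  byte[3]=0xF5 cont=1 payload=0x75=117: acc |= 117<<7 -> acc=15074 shift=14
  byte[4]=0x61 cont=0 payload=0x61=97: acc |= 97<<14 -> acc=1604322 shift=21 [end]
Varint 2: bytes[2:5] = E2 F5 61 -> value 1604322 (3 byte(s))
  byte[5]=0xF7 cont=1 payload=0x77=119: acc |= 119<<0 -> acc=119 shift=7
  byte[6]=0xAC cont=1 payload=0x2C=44: acc |= 44<<7 -> acc=5751 shift=14
  byte[7]=0x6D cont=0 payload=0x6D=109: acc |= 109<<14 -> acc=1791607 shift=21 [end]
Varint 3: bytes[5:8] = F7 AC 6D -> value 1791607 (3 byte(s))
  byte[8]=0x88 cont=1 payload=0x08=8: acc |= 8<<0 -> acc=8 shift=7
  byte[9]=0x5C cont=0 payload=0x5C=92: acc |= 92<<7 -> acc=11784 shift=14 [end]
Varint 4: bytes[8:10] = 88 5C -> value 11784 (2 byte(s))

Answer: 8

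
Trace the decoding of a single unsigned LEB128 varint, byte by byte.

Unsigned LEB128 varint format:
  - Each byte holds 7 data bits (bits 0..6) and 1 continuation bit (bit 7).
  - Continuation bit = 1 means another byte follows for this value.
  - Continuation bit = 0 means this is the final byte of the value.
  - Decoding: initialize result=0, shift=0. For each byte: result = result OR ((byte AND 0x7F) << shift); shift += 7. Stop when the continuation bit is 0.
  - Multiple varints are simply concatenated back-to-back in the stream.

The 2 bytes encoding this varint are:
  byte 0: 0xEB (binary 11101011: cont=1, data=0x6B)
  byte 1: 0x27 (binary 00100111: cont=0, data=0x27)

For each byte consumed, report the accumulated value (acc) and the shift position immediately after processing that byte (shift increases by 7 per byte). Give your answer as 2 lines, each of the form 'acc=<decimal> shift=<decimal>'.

Answer: acc=107 shift=7
acc=5099 shift=14

Derivation:
byte 0=0xEB: payload=0x6B=107, contrib = 107<<0 = 107; acc -> 107, shift -> 7
byte 1=0x27: payload=0x27=39, contrib = 39<<7 = 4992; acc -> 5099, shift -> 14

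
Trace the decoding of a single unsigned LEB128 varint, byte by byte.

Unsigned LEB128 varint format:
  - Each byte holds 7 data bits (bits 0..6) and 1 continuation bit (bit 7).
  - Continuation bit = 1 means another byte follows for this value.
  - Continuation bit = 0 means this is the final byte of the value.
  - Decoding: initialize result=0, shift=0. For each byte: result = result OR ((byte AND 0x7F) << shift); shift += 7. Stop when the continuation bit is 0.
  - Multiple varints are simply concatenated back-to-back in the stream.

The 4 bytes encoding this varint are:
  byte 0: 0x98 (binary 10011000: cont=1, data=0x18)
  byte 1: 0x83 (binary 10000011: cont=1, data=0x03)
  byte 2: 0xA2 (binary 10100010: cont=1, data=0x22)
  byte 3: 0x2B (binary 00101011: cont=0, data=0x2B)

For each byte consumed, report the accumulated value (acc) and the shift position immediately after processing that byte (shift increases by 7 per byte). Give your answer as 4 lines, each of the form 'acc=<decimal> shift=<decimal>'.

Answer: acc=24 shift=7
acc=408 shift=14
acc=557464 shift=21
acc=90735000 shift=28

Derivation:
byte 0=0x98: payload=0x18=24, contrib = 24<<0 = 24; acc -> 24, shift -> 7
byte 1=0x83: payload=0x03=3, contrib = 3<<7 = 384; acc -> 408, shift -> 14
byte 2=0xA2: payload=0x22=34, contrib = 34<<14 = 557056; acc -> 557464, shift -> 21
byte 3=0x2B: payload=0x2B=43, contrib = 43<<21 = 90177536; acc -> 90735000, shift -> 28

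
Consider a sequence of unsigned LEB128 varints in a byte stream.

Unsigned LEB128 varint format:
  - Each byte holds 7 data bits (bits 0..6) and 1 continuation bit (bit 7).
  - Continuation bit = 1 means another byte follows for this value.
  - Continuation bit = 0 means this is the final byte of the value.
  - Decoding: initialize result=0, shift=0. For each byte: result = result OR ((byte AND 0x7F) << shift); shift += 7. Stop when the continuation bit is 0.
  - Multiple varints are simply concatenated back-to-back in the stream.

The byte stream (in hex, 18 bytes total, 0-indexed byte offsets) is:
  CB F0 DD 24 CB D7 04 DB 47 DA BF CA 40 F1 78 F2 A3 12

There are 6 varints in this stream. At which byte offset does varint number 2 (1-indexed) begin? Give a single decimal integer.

Answer: 4

Derivation:
  byte[0]=0xCB cont=1 payload=0x4B=75: acc |= 75<<0 -> acc=75 shift=7
  byte[1]=0xF0 cont=1 payload=0x70=112: acc |= 112<<7 -> acc=14411 shift=14
  byte[2]=0xDD cont=1 payload=0x5D=93: acc |= 93<<14 -> acc=1538123 shift=21
  byte[3]=0x24 cont=0 payload=0x24=36: acc |= 36<<21 -> acc=77035595 shift=28 [end]
Varint 1: bytes[0:4] = CB F0 DD 24 -> value 77035595 (4 byte(s))
  byte[4]=0xCB cont=1 payload=0x4B=75: acc |= 75<<0 -> acc=75 shift=7
  byte[5]=0xD7 cont=1 payload=0x57=87: acc |= 87<<7 -> acc=11211 shift=14
  byte[6]=0x04 cont=0 payload=0x04=4: acc |= 4<<14 -> acc=76747 shift=21 [end]
Varint 2: bytes[4:7] = CB D7 04 -> value 76747 (3 byte(s))
  byte[7]=0xDB cont=1 payload=0x5B=91: acc |= 91<<0 -> acc=91 shift=7
  byte[8]=0x47 cont=0 payload=0x47=71: acc |= 71<<7 -> acc=9179 shift=14 [end]
Varint 3: bytes[7:9] = DB 47 -> value 9179 (2 byte(s))
  byte[9]=0xDA cont=1 payload=0x5A=90: acc |= 90<<0 -> acc=90 shift=7
  byte[10]=0xBF cont=1 payload=0x3F=63: acc |= 63<<7 -> acc=8154 shift=14
  byte[11]=0xCA cont=1 payload=0x4A=74: acc |= 74<<14 -> acc=1220570 shift=21
  byte[12]=0x40 cont=0 payload=0x40=64: acc |= 64<<21 -> acc=135438298 shift=28 [end]
Varint 4: bytes[9:13] = DA BF CA 40 -> value 135438298 (4 byte(s))
  byte[13]=0xF1 cont=1 payload=0x71=113: acc |= 113<<0 -> acc=113 shift=7
  byte[14]=0x78 cont=0 payload=0x78=120: acc |= 120<<7 -> acc=15473 shift=14 [end]
Varint 5: bytes[13:15] = F1 78 -> value 15473 (2 byte(s))
  byte[15]=0xF2 cont=1 payload=0x72=114: acc |= 114<<0 -> acc=114 shift=7
  byte[16]=0xA3 cont=1 payload=0x23=35: acc |= 35<<7 -> acc=4594 shift=14
  byte[17]=0x12 cont=0 payload=0x12=18: acc |= 18<<14 -> acc=299506 shift=21 [end]
Varint 6: bytes[15:18] = F2 A3 12 -> value 299506 (3 byte(s))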